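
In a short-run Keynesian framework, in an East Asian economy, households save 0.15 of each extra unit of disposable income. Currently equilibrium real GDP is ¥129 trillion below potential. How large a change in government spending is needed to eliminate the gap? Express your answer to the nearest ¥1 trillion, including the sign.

MPC = 1 − MPS = 1 − 0.15 = 0.85.
Spending multiplier = 1/(1 − MPC) = 1/(1 − 0.85) = 1/0.15 ≈ 6.667.
Need ΔY = +¥129 trillion, so ΔG = ΔY/k = (+¥129 trillion) × 0.15 ≈ +¥19 trillion.
The government should increase government spending by ¥19 trillion.

+¥19 trillion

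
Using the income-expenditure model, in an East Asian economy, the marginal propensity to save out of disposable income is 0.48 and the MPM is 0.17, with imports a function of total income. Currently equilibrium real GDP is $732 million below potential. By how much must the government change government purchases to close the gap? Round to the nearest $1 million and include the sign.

+$476 million

MPC = 1 − MPS = 1 − 0.48 = 0.52.
Spending multiplier = 1/(1 − c + m) = 1/(1 − 0.52 + 0.17) = 1/0.65 ≈ 1.538.
Need ΔY = +$732 million, so ΔG = ΔY/k = (+$732 million) × 0.65 ≈ +$476 million.
The government should increase government purchases by $476 million.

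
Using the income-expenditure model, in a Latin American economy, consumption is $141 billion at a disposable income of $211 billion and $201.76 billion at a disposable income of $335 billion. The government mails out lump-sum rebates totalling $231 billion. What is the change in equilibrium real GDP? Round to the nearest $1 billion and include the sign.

+$222 billion

MPC = ΔC/ΔYd = (201.76 − 141)/(335 − 211) = 60.76/124 = 0.49.
A lump-sum tax change of −$231 billion shifts disposable income by +$231 billion; first-round consumption changes by −c × ΔT = −0.49 × (−$231 billion) = +$113.19 billion.
Expenditure multiplier = 1/(1 − MPC) = 1/(1 − 0.49) = 1/0.51 ≈ 1.961.
The tax multiplier is −c × k ≈ −0.961, so ΔY = k × (−c·ΔT) = (+$113.19 billion) / 0.51 ≈ +$222 billion.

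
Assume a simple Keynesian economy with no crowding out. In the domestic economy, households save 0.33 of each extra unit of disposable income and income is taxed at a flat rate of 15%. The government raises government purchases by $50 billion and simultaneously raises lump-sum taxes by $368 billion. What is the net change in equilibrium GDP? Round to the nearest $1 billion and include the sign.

−$457 billion

MPC = 1 − MPS = 1 − 0.33 = 0.67.
Expenditure multiplier = 1/(1 − c(1−t)) = 1/(1 − 0.67×0.85) = 1/0.4305 ≈ 2.323.
ΔG contributes k·ΔG = (+$50 billion) / 0.4305 ≈ +$116.1 billion.
ΔT of +$368 billion changes first-round spending by −c·ΔT = −$246.56 billion, contributing k·(−c·ΔT) = (−$246.56 billion) / 0.4305 ≈ −$572.7 billion.
Net ΔY = k(ΔG − c·ΔT) = (−$196.56 billion) / 0.4305 ≈ −$457 billion.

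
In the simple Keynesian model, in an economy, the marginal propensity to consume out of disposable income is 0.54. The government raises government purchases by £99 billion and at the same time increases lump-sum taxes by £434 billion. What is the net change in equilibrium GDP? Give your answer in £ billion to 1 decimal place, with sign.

−£294.3 billion

Expenditure multiplier = 1/(1 − MPC) = 1/(1 − 0.54) = 1/0.46 ≈ 2.174.
ΔG contributes k·ΔG = (+£99 billion) / 0.46 ≈ +£215.2 billion.
ΔT of +£434 billion changes first-round spending by −c·ΔT = −£234.36 billion, contributing k·(−c·ΔT) = (−£234.36 billion) / 0.46 ≈ −£509.5 billion.
Net ΔY = k(ΔG − c·ΔT) = (−£135.36 billion) / 0.46 ≈ −£294.3 billion.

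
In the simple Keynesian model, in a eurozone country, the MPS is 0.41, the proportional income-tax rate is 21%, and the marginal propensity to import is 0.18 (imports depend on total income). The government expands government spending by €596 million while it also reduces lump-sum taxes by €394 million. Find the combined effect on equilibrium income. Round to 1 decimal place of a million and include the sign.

MPC = 1 − MPS = 1 − 0.41 = 0.59.
Expenditure multiplier = 1/(1 − c(1−t) + m) = 1/(1 − 0.59×0.79 + 0.18) = 1/0.7139 ≈ 1.401.
ΔG contributes k·ΔG = (+€596 million) / 0.7139 ≈ +€834.9 million.
ΔT of −€394 million changes first-round spending by −c·ΔT = +€232.46 million, contributing k·(−c·ΔT) = (+€232.46 million) / 0.7139 ≈ +€325.6 million.
Net ΔY = k(ΔG − c·ΔT) = (+€828.46 million) / 0.7139 ≈ +€1,160.5 million.

+€1,160.5 million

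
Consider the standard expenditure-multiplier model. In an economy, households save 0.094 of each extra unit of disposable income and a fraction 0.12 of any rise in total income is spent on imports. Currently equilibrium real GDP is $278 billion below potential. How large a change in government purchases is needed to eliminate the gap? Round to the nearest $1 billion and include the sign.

+$59 billion

MPC = 1 − MPS = 1 − 0.094 = 0.906.
Spending multiplier = 1/(1 − c + m) = 1/(1 − 0.906 + 0.12) = 1/0.214 ≈ 4.673.
Need ΔY = +$278 billion, so ΔG = ΔY/k = (+$278 billion) × 0.214 ≈ +$59 billion.
The government should increase government purchases by $59 billion.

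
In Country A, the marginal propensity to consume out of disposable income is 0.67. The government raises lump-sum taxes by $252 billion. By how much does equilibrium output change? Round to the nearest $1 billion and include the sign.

A lump-sum tax change of +$252 billion shifts disposable income by −$252 billion; first-round consumption changes by −c × ΔT = −0.67 × (+$252 billion) = −$168.84 billion.
Expenditure multiplier = 1/(1 − MPC) = 1/(1 − 0.67) = 1/0.33 ≈ 3.03.
The tax multiplier is −c × k ≈ −2.03, so ΔY = k × (−c·ΔT) = (−$168.84 billion) / 0.33 ≈ −$512 billion.

−$512 billion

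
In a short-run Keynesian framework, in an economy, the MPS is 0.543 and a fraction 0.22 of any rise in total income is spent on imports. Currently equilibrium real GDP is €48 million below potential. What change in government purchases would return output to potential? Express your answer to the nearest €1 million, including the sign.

+€37 million

MPC = 1 − MPS = 1 − 0.543 = 0.457.
Spending multiplier = 1/(1 − c + m) = 1/(1 − 0.457 + 0.22) = 1/0.763 ≈ 1.311.
Need ΔY = +€48 million, so ΔG = ΔY/k = (+€48 million) × 0.763 ≈ +€37 million.
The government should increase government purchases by €37 million.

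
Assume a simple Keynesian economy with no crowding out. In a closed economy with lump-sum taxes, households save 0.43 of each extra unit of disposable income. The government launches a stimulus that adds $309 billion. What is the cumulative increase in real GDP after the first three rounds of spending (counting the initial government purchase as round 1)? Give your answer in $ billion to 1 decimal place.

MPC = 1 − MPS = 1 − 0.43 = 0.57.
Round 1 adds ΔG = $309 billion; each later round is MPC = 0.57 times the previous.
After 3 rounds: 309 + 176.13 + 100.3941 = ΔG·(1 − c^3)/(1 − c) = 309 × (1 − 0.185193)/0.43 ≈ $585.5 billion.

$585.5 billion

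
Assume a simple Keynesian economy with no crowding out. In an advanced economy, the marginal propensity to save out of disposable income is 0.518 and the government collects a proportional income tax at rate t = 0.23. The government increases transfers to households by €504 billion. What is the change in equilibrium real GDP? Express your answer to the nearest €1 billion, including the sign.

MPC = 1 − MPS = 1 − 0.518 = 0.482.
The transfer change shifts disposable income by +€504 billion, so first-round consumption changes by c·ΔTR = 0.482 × (+€504 billion) = +€242.928 billion.
Expenditure multiplier = 1/(1 − c(1−t)) = 1/(1 − 0.482×0.77) = 1/0.62886 ≈ 1.59.
The transfer multiplier is c × k ≈ 0.766, so ΔY = k × (c·ΔTR) = (+€242.928 billion) / 0.62886 ≈ +€386 billion.

+€386 billion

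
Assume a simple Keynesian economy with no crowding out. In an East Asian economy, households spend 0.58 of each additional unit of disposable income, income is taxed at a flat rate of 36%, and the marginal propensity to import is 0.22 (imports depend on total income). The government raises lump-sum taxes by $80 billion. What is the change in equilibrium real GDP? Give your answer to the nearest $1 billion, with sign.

A lump-sum tax change of +$80 billion shifts disposable income by −$80 billion; first-round consumption changes by −c × ΔT = −0.58 × (+$80 billion) = −$46.4 billion.
Expenditure multiplier = 1/(1 − c(1−t) + m) = 1/(1 − 0.58×0.64 + 0.22) = 1/0.8488 ≈ 1.178.
The tax multiplier is −c × k ≈ −0.683, so ΔY = k × (−c·ΔT) = (−$46.4 billion) / 0.8488 ≈ −$55 billion.

−$55 billion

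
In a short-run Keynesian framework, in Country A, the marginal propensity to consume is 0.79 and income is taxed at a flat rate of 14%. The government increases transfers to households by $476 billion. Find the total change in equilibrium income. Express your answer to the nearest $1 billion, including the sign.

The transfer change shifts disposable income by +$476 billion, so first-round consumption changes by c·ΔTR = 0.79 × (+$476 billion) = +$376.04 billion.
Expenditure multiplier = 1/(1 − c(1−t)) = 1/(1 − 0.79×0.86) = 1/0.3206 ≈ 3.119.
The transfer multiplier is c × k ≈ 2.464, so ΔY = k × (c·ΔTR) = (+$376.04 billion) / 0.3206 ≈ +$1,173 billion.

+$1,173 billion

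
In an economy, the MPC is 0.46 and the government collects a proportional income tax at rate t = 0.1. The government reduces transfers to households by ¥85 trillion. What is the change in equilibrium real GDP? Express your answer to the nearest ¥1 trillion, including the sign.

−¥67 trillion

The transfer change shifts disposable income by −¥85 trillion, so first-round consumption changes by c·ΔTR = 0.46 × (−¥85 trillion) = −¥39.1 trillion.
Expenditure multiplier = 1/(1 − c(1−t)) = 1/(1 − 0.46×0.9) = 1/0.586 ≈ 1.706.
The transfer multiplier is c × k ≈ 0.785, so ΔY = k × (c·ΔTR) = (−¥39.1 trillion) / 0.586 ≈ −¥67 trillion.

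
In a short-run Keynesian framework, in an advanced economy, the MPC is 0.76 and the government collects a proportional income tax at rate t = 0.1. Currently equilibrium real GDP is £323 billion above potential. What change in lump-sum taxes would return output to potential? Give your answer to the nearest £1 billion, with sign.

+£134 billion

Spending multiplier = 1/(1 − c(1−t)) = 1/(1 − 0.76×0.9) = 1/0.316 ≈ 3.165.
Tax multiplier = −c·k = −0.76/0.316 ≈ −2.405. Need ΔY = −£323 billion, so ΔT = ΔY/(−c·k) = −(−£323 billion) × 0.316 / 0.76 ≈ +£134 billion.
The government should raise lump-sum taxes by £134 billion.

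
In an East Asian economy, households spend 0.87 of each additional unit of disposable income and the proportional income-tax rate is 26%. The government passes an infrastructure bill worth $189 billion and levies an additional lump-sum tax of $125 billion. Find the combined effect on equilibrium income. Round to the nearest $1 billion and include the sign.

Expenditure multiplier = 1/(1 − c(1−t)) = 1/(1 − 0.87×0.74) = 1/0.3562 ≈ 2.807.
ΔG contributes k·ΔG = (+$189 billion) / 0.3562 ≈ +$530.6 billion.
ΔT of +$125 billion changes first-round spending by −c·ΔT = −$108.75 billion, contributing k·(−c·ΔT) = (−$108.75 billion) / 0.3562 ≈ −$305.3 billion.
Net ΔY = k(ΔG − c·ΔT) = (+$80.25 billion) / 0.3562 ≈ +$225 billion.

+$225 billion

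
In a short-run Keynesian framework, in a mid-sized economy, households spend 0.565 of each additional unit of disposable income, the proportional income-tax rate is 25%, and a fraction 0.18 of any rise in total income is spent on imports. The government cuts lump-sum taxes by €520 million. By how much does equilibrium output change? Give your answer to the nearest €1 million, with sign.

+€388 million

A lump-sum tax change of −€520 million shifts disposable income by +€520 million; first-round consumption changes by −c × ΔT = −0.565 × (−€520 million) = +€293.8 million.
Expenditure multiplier = 1/(1 − c(1−t) + m) = 1/(1 − 0.565×0.75 + 0.18) = 1/0.75625 ≈ 1.322.
The tax multiplier is −c × k ≈ −0.747, so ΔY = k × (−c·ΔT) = (+€293.8 million) / 0.75625 ≈ +€388 million.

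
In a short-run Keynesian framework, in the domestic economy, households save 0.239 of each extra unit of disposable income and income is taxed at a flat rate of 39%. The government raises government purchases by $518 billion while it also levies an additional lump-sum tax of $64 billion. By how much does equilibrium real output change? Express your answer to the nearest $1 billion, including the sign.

MPC = 1 − MPS = 1 − 0.239 = 0.761.
Expenditure multiplier = 1/(1 − c(1−t)) = 1/(1 − 0.761×0.61) = 1/0.53579 ≈ 1.866.
ΔG contributes k·ΔG = (+$518 billion) / 0.53579 ≈ +$966.8 billion.
ΔT of +$64 billion changes first-round spending by −c·ΔT = −$48.704 billion, contributing k·(−c·ΔT) = (−$48.704 billion) / 0.53579 ≈ −$90.9 billion.
Net ΔY = k(ΔG − c·ΔT) = (+$469.296 billion) / 0.53579 ≈ +$876 billion.

+$876 billion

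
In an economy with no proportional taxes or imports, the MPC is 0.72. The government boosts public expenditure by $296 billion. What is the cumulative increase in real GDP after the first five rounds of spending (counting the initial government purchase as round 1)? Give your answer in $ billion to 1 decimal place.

Round 1 adds ΔG = $296 billion; each later round is MPC = 0.72 times the previous.
After 5 rounds: 296 + 213.12 + 153.4464 + 110.481408 + 79.54661376 = ΔG·(1 − c^5)/(1 − c) = 296 × (1 − 0.1934917632)/0.28 ≈ $852.6 billion.

$852.6 billion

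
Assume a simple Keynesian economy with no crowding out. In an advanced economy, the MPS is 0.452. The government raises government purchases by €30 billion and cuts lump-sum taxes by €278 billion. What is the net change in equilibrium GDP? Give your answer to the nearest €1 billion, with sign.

MPC = 1 − MPS = 1 − 0.452 = 0.548.
Expenditure multiplier = 1/(1 − MPC) = 1/(1 − 0.548) = 1/0.452 ≈ 2.212.
ΔG contributes k·ΔG = (+€30 billion) / 0.452 ≈ +€66.4 billion.
ΔT of −€278 billion changes first-round spending by −c·ΔT = +€152.344 billion, contributing k·(−c·ΔT) = (+€152.344 billion) / 0.452 ≈ +€337 billion.
Net ΔY = k(ΔG − c·ΔT) = (+€182.344 billion) / 0.452 ≈ +€403 billion.

+€403 billion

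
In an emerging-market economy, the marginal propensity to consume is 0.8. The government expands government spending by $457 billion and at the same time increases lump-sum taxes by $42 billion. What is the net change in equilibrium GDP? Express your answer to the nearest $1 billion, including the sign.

Expenditure multiplier = 1/(1 − MPC) = 1/(1 − 0.8) = 1/0.2 = 5.
ΔG contributes k·ΔG = (+$457 billion) / 0.2 = +$2,285 billion.
ΔT of +$42 billion changes first-round spending by −c·ΔT = −$33.6 billion, contributing k·(−c·ΔT) = (−$33.6 billion) / 0.2 = −$168 billion.
Net ΔY = k(ΔG − c·ΔT) = (+$423.4 billion) / 0.2 = +$2,117 billion.

+$2,117 billion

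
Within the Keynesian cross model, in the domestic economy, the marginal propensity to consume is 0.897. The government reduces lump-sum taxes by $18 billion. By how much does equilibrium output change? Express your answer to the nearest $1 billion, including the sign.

+$157 billion

A lump-sum tax change of −$18 billion shifts disposable income by +$18 billion; first-round consumption changes by −c × ΔT = −0.897 × (−$18 billion) = +$16.146 billion.
Expenditure multiplier = 1/(1 − MPC) = 1/(1 − 0.897) = 1/0.103 ≈ 9.709.
The tax multiplier is −c × k ≈ −8.709, so ΔY = k × (−c·ΔT) = (+$16.146 billion) / 0.103 ≈ +$157 billion.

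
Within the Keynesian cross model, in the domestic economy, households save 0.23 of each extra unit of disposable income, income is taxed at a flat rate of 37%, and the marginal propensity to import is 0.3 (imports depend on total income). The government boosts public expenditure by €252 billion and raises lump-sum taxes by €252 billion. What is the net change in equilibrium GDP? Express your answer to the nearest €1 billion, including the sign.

+€71 billion

MPC = 1 − MPS = 1 − 0.23 = 0.77.
Expenditure multiplier = 1/(1 − c(1−t) + m) = 1/(1 − 0.77×0.63 + 0.3) = 1/0.8149 ≈ 1.227.
ΔG contributes k·ΔG = (+€252 billion) / 0.8149 ≈ +€309.2 billion.
ΔT of +€252 billion changes first-round spending by −c·ΔT = −€194.04 billion, contributing k·(−c·ΔT) = (−€194.04 billion) / 0.8149 ≈ −€238.1 billion.
Net ΔY = k(ΔG − c·ΔT) = (+€57.96 billion) / 0.8149 ≈ +€71 billion.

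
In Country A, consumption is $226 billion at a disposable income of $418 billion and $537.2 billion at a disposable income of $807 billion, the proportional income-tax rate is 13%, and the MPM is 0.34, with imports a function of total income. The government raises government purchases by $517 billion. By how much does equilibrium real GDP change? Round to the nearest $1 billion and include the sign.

+$803 billion

MPC = ΔC/ΔYd = (537.2 − 226)/(807 − 418) = 311.2/389 = 0.8.
Expenditure multiplier = 1/(1 − c(1−t) + m) = 1/(1 − 0.8×0.87 + 0.34) = 1/0.644 ≈ 1.553.
ΔY = k × ΔG = (+$517 billion) / 0.644 ≈ +$803 billion.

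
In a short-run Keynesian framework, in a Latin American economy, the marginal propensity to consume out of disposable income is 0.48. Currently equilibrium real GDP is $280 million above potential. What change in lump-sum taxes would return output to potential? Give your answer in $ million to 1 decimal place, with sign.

+$303.3 million

Spending multiplier = 1/(1 − MPC) = 1/(1 − 0.48) = 1/0.52 ≈ 1.923.
Tax multiplier = −c·k = −0.48/0.52 ≈ −0.923. Need ΔY = −$280 million, so ΔT = ΔY/(−c·k) = −(−$280 million) × 0.52 / 0.48 ≈ +$303.3 million.
The government should raise lump-sum taxes by $303.3 million.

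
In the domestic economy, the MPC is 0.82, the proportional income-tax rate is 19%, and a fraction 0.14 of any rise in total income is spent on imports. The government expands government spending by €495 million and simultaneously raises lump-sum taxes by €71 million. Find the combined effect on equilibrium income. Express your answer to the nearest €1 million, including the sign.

Expenditure multiplier = 1/(1 − c(1−t) + m) = 1/(1 − 0.82×0.81 + 0.14) = 1/0.4758 ≈ 2.102.
ΔG contributes k·ΔG = (+€495 million) / 0.4758 ≈ +€1,040.4 million.
ΔT of +€71 million changes first-round spending by −c·ΔT = −€58.22 million, contributing k·(−c·ΔT) = (−€58.22 million) / 0.4758 ≈ −€122.4 million.
Net ΔY = k(ΔG − c·ΔT) = (+€436.78 million) / 0.4758 ≈ +€918 million.

+€918 million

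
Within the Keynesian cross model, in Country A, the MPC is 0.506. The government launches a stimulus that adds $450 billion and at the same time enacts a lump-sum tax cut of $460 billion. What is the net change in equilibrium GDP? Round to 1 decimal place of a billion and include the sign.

+$1,382.1 billion

Expenditure multiplier = 1/(1 − MPC) = 1/(1 − 0.506) = 1/0.494 ≈ 2.024.
ΔG contributes k·ΔG = (+$450 billion) / 0.494 ≈ +$910.9 billion.
ΔT of −$460 billion changes first-round spending by −c·ΔT = +$232.76 billion, contributing k·(−c·ΔT) = (+$232.76 billion) / 0.494 ≈ +$471.2 billion.
Net ΔY = k(ΔG − c·ΔT) = (+$682.76 billion) / 0.494 ≈ +$1,382.1 billion.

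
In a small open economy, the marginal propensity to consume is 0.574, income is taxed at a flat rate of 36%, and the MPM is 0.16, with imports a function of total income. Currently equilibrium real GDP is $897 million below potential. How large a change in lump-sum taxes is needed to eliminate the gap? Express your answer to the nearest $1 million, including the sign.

Spending multiplier = 1/(1 − c(1−t) + m) = 1/(1 − 0.574×0.64 + 0.16) = 1/0.79264 ≈ 1.262.
Tax multiplier = −c·k = −0.574/0.79264 ≈ −0.724. Need ΔY = +$897 million, so ΔT = ΔY/(−c·k) = −(+$897 million) × 0.79264 / 0.574 ≈ −$1,239 million.
The government should cut lump-sum taxes by $1,239 million.

−$1,239 million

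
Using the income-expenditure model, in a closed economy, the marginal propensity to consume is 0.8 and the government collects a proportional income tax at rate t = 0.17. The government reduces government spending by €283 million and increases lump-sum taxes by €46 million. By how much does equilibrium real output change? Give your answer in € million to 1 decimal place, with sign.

Expenditure multiplier = 1/(1 − c(1−t)) = 1/(1 − 0.8×0.83) = 1/0.336 ≈ 2.976.
ΔG contributes k·ΔG = (−€283 million) / 0.336 ≈ −€842.3 million.
ΔT of +€46 million changes first-round spending by −c·ΔT = −€36.8 million, contributing k·(−c·ΔT) = (−€36.8 million) / 0.336 ≈ −€109.5 million.
Net ΔY = k(ΔG − c·ΔT) = (−€319.8 million) / 0.336 ≈ −€951.8 million.

−€951.8 million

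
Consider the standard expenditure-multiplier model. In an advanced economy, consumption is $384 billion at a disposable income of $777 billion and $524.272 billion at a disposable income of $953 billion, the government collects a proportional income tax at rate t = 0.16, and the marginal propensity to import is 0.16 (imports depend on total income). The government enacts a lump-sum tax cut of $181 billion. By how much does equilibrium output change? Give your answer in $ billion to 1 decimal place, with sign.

+$294.1 billion

MPC = ΔC/ΔYd = (524.272 − 384)/(953 − 777) = 140.272/176 = 0.797.
A lump-sum tax change of −$181 billion shifts disposable income by +$181 billion; first-round consumption changes by −c × ΔT = −0.797 × (−$181 billion) = +$144.257 billion.
Expenditure multiplier = 1/(1 − c(1−t) + m) = 1/(1 − 0.797×0.84 + 0.16) = 1/0.49052 ≈ 2.039.
The tax multiplier is −c × k ≈ −1.625, so ΔY = k × (−c·ΔT) = (+$144.257 billion) / 0.49052 ≈ +$294.1 billion.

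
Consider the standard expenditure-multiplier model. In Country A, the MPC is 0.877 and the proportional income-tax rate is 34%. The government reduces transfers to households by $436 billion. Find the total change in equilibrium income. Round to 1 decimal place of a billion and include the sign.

The transfer change shifts disposable income by −$436 billion, so first-round consumption changes by c·ΔTR = 0.877 × (−$436 billion) = −$382.372 billion.
Expenditure multiplier = 1/(1 − c(1−t)) = 1/(1 − 0.877×0.66) = 1/0.42118 ≈ 2.374.
The transfer multiplier is c × k ≈ 2.082, so ΔY = k × (c·ΔTR) = (−$382.372 billion) / 0.42118 ≈ −$907.9 billion.

−$907.9 billion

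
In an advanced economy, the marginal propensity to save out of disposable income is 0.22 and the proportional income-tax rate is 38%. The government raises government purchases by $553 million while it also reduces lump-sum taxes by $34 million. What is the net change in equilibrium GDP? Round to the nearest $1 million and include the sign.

MPC = 1 − MPS = 1 − 0.22 = 0.78.
Expenditure multiplier = 1/(1 − c(1−t)) = 1/(1 − 0.78×0.62) = 1/0.5164 ≈ 1.936.
ΔG contributes k·ΔG = (+$553 million) / 0.5164 ≈ +$1,070.9 million.
ΔT of −$34 million changes first-round spending by −c·ΔT = +$26.52 million, contributing k·(−c·ΔT) = (+$26.52 million) / 0.5164 ≈ +$51.4 million.
Net ΔY = k(ΔG − c·ΔT) = (+$579.52 million) / 0.5164 ≈ +$1,122 million.

+$1,122 million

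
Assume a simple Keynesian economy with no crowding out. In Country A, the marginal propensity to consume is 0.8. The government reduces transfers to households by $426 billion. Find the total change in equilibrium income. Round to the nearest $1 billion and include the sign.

−$1,704 billion

The transfer change shifts disposable income by −$426 billion, so first-round consumption changes by c·ΔTR = 0.8 × (−$426 billion) = −$340.8 billion.
Expenditure multiplier = 1/(1 − MPC) = 1/(1 − 0.8) = 1/0.2 = 5.
The transfer multiplier is c × k = 4, so ΔY = k × (c·ΔTR) = (−$340.8 billion) / 0.2 = −$1,704 billion.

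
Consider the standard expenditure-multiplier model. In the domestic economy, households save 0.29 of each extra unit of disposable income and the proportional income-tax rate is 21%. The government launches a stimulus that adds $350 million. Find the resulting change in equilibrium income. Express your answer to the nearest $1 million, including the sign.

+$797 million

MPC = 1 − MPS = 1 − 0.29 = 0.71.
Government-spending multiplier = 1/(1 − c(1−t)) = 1/(1 − 0.71×0.79) = 1/0.4391 ≈ 2.277.
ΔY = k × ΔG = (+$350 million) / 0.4391 ≈ +$797 million.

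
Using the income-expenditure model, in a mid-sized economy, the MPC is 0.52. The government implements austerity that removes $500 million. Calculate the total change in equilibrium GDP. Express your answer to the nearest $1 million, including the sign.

−$1,042 million

Expenditure multiplier = 1/(1 − MPC) = 1/(1 − 0.52) = 1/0.48 ≈ 2.083.
ΔY = k × ΔG = (−$500 million) / 0.48 ≈ −$1,042 million.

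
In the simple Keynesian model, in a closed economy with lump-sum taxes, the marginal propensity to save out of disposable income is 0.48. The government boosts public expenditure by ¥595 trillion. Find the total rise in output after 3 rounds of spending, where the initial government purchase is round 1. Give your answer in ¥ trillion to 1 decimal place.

¥1,065.3 trillion

MPC = 1 − MPS = 1 − 0.48 = 0.52.
Round 1 adds ΔG = ¥595 trillion; each later round is MPC = 0.52 times the previous.
After 3 rounds: 595 + 309.4 + 160.888 = ΔG·(1 − c^3)/(1 − c) = 595 × (1 − 0.140608)/0.48 ≈ ¥1,065.3 trillion.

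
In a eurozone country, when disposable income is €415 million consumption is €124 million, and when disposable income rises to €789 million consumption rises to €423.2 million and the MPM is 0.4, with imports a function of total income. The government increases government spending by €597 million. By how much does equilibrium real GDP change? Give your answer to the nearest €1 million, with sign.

+€995 million

MPC = ΔC/ΔYd = (423.2 − 124)/(789 − 415) = 299.2/374 = 0.8.
Spending multiplier = 1/(1 − c + m) = 1/(1 − 0.8 + 0.4) = 1/0.6 ≈ 1.667.
ΔY = k × ΔG = (+€597 million) / 0.6 = +€995 million.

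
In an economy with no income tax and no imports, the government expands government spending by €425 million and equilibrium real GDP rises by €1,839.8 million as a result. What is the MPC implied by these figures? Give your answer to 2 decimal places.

0.77

Implied spending multiplier k = ΔY/ΔG = 1,839.8/425 ≈ 4.3289.
Since k = 1/(1 − MPC), MPC = 1 − 1/k = 1 − ΔG/ΔY = 1 − 425/1,839.8 ≈ 0.77.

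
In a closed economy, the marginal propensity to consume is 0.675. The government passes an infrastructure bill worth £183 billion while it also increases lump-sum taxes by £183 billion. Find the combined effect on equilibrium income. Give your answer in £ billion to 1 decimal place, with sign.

+£183.0 billion

Expenditure multiplier = 1/(1 − MPC) = 1/(1 − 0.675) = 1/0.325 ≈ 3.077.
ΔG contributes k·ΔG = (+£183 billion) / 0.325 ≈ +£563.1 billion.
ΔT of +£183 billion changes first-round spending by −c·ΔT = −£123.525 billion, contributing k·(−c·ΔT) = (−£123.525 billion) / 0.325 ≈ −£380.1 billion.
With ΔG = ΔT and no other leakages, the balanced-budget multiplier is 1, so ΔY = ΔG = +£183 billion.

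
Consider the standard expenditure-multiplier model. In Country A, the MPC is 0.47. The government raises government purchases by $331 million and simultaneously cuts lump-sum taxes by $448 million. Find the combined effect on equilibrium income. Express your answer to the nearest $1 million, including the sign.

+$1,022 million

Expenditure multiplier = 1/(1 − MPC) = 1/(1 − 0.47) = 1/0.53 ≈ 1.887.
ΔG contributes k·ΔG = (+$331 million) / 0.53 ≈ +$624.5 million.
ΔT of −$448 million changes first-round spending by −c·ΔT = +$210.56 million, contributing k·(−c·ΔT) = (+$210.56 million) / 0.53 ≈ +$397.3 million.
Net ΔY = k(ΔG − c·ΔT) = (+$541.56 million) / 0.53 ≈ +$1,022 million.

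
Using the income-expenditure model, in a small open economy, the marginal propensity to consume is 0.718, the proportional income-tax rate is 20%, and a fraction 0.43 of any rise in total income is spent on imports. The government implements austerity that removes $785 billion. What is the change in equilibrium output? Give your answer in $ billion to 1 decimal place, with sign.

−$917.5 billion

Expenditure multiplier = 1/(1 − c(1−t) + m) = 1/(1 − 0.718×0.8 + 0.43) = 1/0.8556 ≈ 1.169.
ΔY = k × ΔG = (−$785 billion) / 0.8556 ≈ −$917.5 billion.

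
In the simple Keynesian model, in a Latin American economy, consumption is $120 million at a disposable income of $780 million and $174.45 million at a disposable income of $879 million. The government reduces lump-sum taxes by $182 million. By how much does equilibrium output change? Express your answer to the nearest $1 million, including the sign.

+$222 million

MPC = ΔC/ΔYd = (174.45 − 120)/(879 − 780) = 54.45/99 = 0.55.
A lump-sum tax change of −$182 million shifts disposable income by +$182 million; first-round consumption changes by −c × ΔT = −0.55 × (−$182 million) = +$100.1 million.
Expenditure multiplier = 1/(1 − MPC) = 1/(1 − 0.55) = 1/0.45 ≈ 2.222.
The tax multiplier is −c × k ≈ −1.222, so ΔY = k × (−c·ΔT) = (+$100.1 million) / 0.45 ≈ +$222 million.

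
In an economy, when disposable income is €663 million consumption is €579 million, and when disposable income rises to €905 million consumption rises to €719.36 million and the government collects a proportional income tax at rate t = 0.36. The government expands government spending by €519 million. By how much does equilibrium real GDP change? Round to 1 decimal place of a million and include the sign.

+€825.4 million

MPC = ΔC/ΔYd = (719.36 − 579)/(905 − 663) = 140.36/242 = 0.58.
Spending multiplier = 1/(1 − c(1−t)) = 1/(1 − 0.58×0.64) = 1/0.6288 ≈ 1.59.
ΔY = k × ΔG = (+€519 million) / 0.6288 ≈ +€825.4 million.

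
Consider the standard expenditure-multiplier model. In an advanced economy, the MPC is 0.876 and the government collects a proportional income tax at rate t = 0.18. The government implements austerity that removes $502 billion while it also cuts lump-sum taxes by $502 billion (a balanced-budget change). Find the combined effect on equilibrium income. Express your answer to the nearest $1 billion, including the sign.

−$221 billion

Expenditure multiplier = 1/(1 − c(1−t)) = 1/(1 − 0.876×0.82) = 1/0.28168 ≈ 3.55.
ΔG contributes k·ΔG = (−$502 billion) / 0.28168 ≈ −$1,782.2 billion.
ΔT of −$502 billion changes first-round spending by −c·ΔT = +$439.752 billion, contributing k·(−c·ΔT) = (+$439.752 billion) / 0.28168 ≈ +$1,561.2 billion.
Net ΔY = k(ΔG − c·ΔT) = (−$62.248 billion) / 0.28168 ≈ −$221 billion.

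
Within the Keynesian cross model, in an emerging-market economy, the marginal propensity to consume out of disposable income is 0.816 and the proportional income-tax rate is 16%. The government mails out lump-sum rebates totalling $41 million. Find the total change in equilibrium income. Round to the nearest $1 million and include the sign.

+$106 million

A lump-sum tax change of −$41 million shifts disposable income by +$41 million; first-round consumption changes by −c × ΔT = −0.816 × (−$41 million) = +$33.456 million.
Expenditure multiplier = 1/(1 − c(1−t)) = 1/(1 − 0.816×0.84) = 1/0.31456 ≈ 3.179.
The tax multiplier is −c × k ≈ −2.594, so ΔY = k × (−c·ΔT) = (+$33.456 million) / 0.31456 ≈ +$106 million.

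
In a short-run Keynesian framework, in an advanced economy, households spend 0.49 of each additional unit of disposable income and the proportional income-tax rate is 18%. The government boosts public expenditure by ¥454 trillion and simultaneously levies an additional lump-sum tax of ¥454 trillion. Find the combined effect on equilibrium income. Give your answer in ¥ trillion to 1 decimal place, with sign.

Expenditure multiplier = 1/(1 − c(1−t)) = 1/(1 − 0.49×0.82) = 1/0.5982 ≈ 1.672.
ΔG contributes k·ΔG = (+¥454 trillion) / 0.5982 ≈ +¥758.9 trillion.
ΔT of +¥454 trillion changes first-round spending by −c·ΔT = −¥222.46 trillion, contributing k·(−c·ΔT) = (−¥222.46 trillion) / 0.5982 ≈ −¥371.9 trillion.
Net ΔY = k(ΔG − c·ΔT) = (+¥231.54 trillion) / 0.5982 ≈ +¥387.1 trillion.

+¥387.1 trillion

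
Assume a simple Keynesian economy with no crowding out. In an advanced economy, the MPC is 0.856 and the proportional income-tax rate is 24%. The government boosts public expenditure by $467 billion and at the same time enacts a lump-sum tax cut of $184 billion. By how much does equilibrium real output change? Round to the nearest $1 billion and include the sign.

+$1,787 billion

Expenditure multiplier = 1/(1 − c(1−t)) = 1/(1 − 0.856×0.76) = 1/0.34944 ≈ 2.862.
ΔG contributes k·ΔG = (+$467 billion) / 0.34944 ≈ +$1,336.4 billion.
ΔT of −$184 billion changes first-round spending by −c·ΔT = +$157.504 billion, contributing k·(−c·ΔT) = (+$157.504 billion) / 0.34944 ≈ +$450.7 billion.
Net ΔY = k(ΔG − c·ΔT) = (+$624.504 billion) / 0.34944 ≈ +$1,787 billion.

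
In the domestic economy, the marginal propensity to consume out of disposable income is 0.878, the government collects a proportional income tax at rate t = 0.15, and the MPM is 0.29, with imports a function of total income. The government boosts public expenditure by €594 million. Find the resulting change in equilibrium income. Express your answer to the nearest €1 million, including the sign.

Government-spending multiplier = 1/(1 − c(1−t) + m) = 1/(1 − 0.878×0.85 + 0.29) = 1/0.5437 ≈ 1.839.
ΔY = k × ΔG = (+€594 million) / 0.5437 ≈ +€1,093 million.

+€1,093 million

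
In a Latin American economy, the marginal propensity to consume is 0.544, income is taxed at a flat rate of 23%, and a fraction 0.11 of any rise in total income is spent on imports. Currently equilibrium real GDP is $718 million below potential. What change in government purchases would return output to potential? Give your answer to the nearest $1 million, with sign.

Spending multiplier = 1/(1 − c(1−t) + m) = 1/(1 − 0.544×0.77 + 0.11) = 1/0.69112 ≈ 1.447.
Need ΔY = +$718 million, so ΔG = ΔY/k = (+$718 million) × 0.69112 ≈ +$496 million.
The government should increase government purchases by $496 million.

+$496 million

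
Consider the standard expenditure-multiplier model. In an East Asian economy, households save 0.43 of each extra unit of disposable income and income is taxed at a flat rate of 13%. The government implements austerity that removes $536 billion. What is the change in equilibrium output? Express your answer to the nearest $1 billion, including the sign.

−$1,063 billion

MPC = 1 − MPS = 1 − 0.43 = 0.57.
Expenditure multiplier = 1/(1 − c(1−t)) = 1/(1 − 0.57×0.87) = 1/0.5041 ≈ 1.984.
ΔY = k × ΔG = (−$536 billion) / 0.5041 ≈ −$1,063 billion.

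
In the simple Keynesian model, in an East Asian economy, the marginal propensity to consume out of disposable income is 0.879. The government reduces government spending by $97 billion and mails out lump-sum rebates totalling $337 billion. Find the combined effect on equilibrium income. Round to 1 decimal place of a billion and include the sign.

+$1,646.5 billion

Expenditure multiplier = 1/(1 − MPC) = 1/(1 − 0.879) = 1/0.121 ≈ 8.264.
ΔG contributes k·ΔG = (−$97 billion) / 0.121 ≈ −$801.7 billion.
ΔT of −$337 billion changes first-round spending by −c·ΔT = +$296.223 billion, contributing k·(−c·ΔT) = (+$296.223 billion) / 0.121 ≈ +$2,448.1 billion.
Net ΔY = k(ΔG − c·ΔT) = (+$199.223 billion) / 0.121 ≈ +$1,646.5 billion.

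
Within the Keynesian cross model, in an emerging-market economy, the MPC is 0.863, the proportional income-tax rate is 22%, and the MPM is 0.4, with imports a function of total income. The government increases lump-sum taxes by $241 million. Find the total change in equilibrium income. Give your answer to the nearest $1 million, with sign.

−$286 million

A lump-sum tax change of +$241 million shifts disposable income by −$241 million; first-round consumption changes by −c × ΔT = −0.863 × (+$241 million) = −$207.983 million.
Expenditure multiplier = 1/(1 − c(1−t) + m) = 1/(1 − 0.863×0.78 + 0.4) = 1/0.72686 ≈ 1.376.
The tax multiplier is −c × k ≈ −1.187, so ΔY = k × (−c·ΔT) = (−$207.983 million) / 0.72686 ≈ −$286 million.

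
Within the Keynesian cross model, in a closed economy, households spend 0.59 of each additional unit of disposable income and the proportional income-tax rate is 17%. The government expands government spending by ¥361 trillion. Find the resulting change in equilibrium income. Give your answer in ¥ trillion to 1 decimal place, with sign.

+¥707.4 trillion

Expenditure multiplier = 1/(1 − c(1−t)) = 1/(1 − 0.59×0.83) = 1/0.5103 ≈ 1.96.
ΔY = k × ΔG = (+¥361 trillion) / 0.5103 ≈ +¥707.4 trillion.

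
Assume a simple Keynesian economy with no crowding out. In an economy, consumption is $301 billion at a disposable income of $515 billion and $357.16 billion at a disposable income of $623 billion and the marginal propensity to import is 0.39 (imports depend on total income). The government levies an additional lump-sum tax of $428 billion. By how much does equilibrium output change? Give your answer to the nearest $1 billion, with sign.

−$256 billion

MPC = ΔC/ΔYd = (357.16 − 301)/(623 − 515) = 56.16/108 = 0.52.
A lump-sum tax change of +$428 billion shifts disposable income by −$428 billion; first-round consumption changes by −c × ΔT = −0.52 × (+$428 billion) = −$222.56 billion.
Expenditure multiplier = 1/(1 − c + m) = 1/(1 − 0.52 + 0.39) = 1/0.87 ≈ 1.149.
The tax multiplier is −c × k ≈ −0.598, so ΔY = k × (−c·ΔT) = (−$222.56 billion) / 0.87 ≈ −$256 billion.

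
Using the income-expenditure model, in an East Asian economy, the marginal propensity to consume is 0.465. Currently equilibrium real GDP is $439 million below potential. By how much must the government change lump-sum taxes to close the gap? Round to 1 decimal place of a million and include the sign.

−$505.1 million

Spending multiplier = 1/(1 − MPC) = 1/(1 − 0.465) = 1/0.535 ≈ 1.869.
Tax multiplier = −c·k = −0.465/0.535 ≈ −0.869. Need ΔY = +$439 million, so ΔT = ΔY/(−c·k) = −(+$439 million) × 0.535 / 0.465 ≈ −$505.1 million.
The government should cut lump-sum taxes by $505.1 million.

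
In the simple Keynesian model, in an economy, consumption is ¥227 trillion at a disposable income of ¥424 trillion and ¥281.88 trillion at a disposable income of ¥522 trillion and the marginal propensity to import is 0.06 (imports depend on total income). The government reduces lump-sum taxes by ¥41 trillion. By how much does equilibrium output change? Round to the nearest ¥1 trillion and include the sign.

MPC = ΔC/ΔYd = (281.88 − 227)/(522 − 424) = 54.88/98 = 0.56.
A lump-sum tax change of −¥41 trillion shifts disposable income by +¥41 trillion; first-round consumption changes by −c × ΔT = −0.56 × (−¥41 trillion) = +¥22.96 trillion.
Expenditure multiplier = 1/(1 − c + m) = 1/(1 − 0.56 + 0.06) = 1/0.5 = 2.
The tax multiplier is −c × k = −1.12, so ΔY = k × (−c·ΔT) = (+¥22.96 trillion) / 0.5 ≈ +¥46 trillion.

+¥46 trillion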